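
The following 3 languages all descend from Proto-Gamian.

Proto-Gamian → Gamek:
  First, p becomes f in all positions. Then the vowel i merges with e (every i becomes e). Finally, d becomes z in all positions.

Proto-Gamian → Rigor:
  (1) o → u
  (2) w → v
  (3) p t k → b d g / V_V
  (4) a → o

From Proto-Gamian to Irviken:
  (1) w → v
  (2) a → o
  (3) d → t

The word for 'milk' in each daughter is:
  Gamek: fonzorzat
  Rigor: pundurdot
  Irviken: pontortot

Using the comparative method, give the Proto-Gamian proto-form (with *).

Position 5: Gamek has o, Rigor has u, Irviken has o. Gamek preserves o here (none of its changes turn any other segment into o), so the proto-segment is *o.
Position 8: Gamek has a, Rigor has o, Irviken has o. Gamek preserves a here (none of its changes turn any other segment into a), so the proto-segment is *a.
Position 7: Gamek has z, Rigor has d, Irviken has t. Taking the neighbouring segments as reconstructed: Gamek z could go back to *d or *z; Rigor d can only go back to *d; Irviken t could go back to *t or *d — the one source consistent with every daughter is *d.
Continuing position by position gives *pondordat; check it forward:
Gamek: *pondordat
  pondordat → fondordat   [unconditioned shift]
  fondordat (rule 2 does not apply)
  fondordat → fonzorzat   [unconditioned shift]
  giving Gamek fonzorzat.
Rigor: start from *pondordat.
  rule 1 (vowel merger): pondordat → pundurdat
  rule 2: no change — pundurdat
  rule 3: no change — pundurdat
  rule 4 (vowel merger): pundurdat → pundurdot
  ⇒ Rigor pundurdot
Irviken: *pondordat
  pondordat (rule 1 does not apply)
  pondordat → pondordot   [vowel merger]
  pondordot → pontortot   [unconditioned shift]
  giving Irviken pontortot.
Only *pondordat yields all of Gamek fonzorzat, Rigor pundurdot, Irviken pontortot.

*pondordat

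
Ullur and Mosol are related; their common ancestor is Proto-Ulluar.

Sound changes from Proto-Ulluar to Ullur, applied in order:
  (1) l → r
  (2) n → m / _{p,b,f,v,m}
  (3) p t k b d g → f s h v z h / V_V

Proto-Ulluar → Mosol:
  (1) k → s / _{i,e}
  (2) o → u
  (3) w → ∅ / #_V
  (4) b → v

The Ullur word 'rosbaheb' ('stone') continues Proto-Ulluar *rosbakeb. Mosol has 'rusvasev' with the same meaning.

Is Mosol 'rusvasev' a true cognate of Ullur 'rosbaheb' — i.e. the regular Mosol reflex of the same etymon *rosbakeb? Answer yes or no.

yes

Derive the expected Mosol reflex of *rosbakeb:
Mosol: *rosbakeb > rosbaseb > rusbaseb > rusvasev  (by palatalisation, vowel merger, unconditioned shift)
Mosol 'rusvasev' matches the regular reflex exactly, so the pair is cognate.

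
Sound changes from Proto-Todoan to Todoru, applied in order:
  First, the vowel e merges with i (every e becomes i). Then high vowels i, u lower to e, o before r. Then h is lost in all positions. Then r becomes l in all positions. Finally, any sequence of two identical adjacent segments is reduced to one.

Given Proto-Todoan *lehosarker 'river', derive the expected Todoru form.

liosalkel

Todoru: *lehosarker
  lehosarker → lihosarkir   [vowel merger]
  lihosarkir → lihosarker   [pre-rhotic lowering]
  lihosarker → liosarker   [h-loss]
  liosarker → liosalkel   [unconditioned shift]
  liosalkel (rule 5 does not apply)
  giving Todoru liosalkel.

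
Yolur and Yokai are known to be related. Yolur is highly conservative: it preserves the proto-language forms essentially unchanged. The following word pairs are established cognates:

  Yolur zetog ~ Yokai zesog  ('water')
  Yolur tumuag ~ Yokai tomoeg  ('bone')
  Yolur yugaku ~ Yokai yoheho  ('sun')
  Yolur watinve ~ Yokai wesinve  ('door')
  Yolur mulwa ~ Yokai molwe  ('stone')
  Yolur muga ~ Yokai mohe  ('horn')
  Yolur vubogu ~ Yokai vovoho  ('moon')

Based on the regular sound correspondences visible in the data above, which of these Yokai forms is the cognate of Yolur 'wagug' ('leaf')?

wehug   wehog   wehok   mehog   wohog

yugaku ~ yoheho, watinve ~ wesinve — Yolur a corresponds to Yokai e after a consonant, before a consonant other than r, m, n, p, b, f, v.
vubogu ~ vovoho — Yolur g corresponds to Yokai h between vowels (before a back vowel).
yugaku ~ yoheho, mulwa ~ molwe — Yolur u corresponds to Yokai o after a consonant, before a consonant other than r, m, n, p, b, f, v.
Applying these to Yolur 'wagug':
  wagug → wegug   (a→e after a consonant, before a consonant other than r, m, n, p, b, f, v)
  wegug → wehug   (g→h between vowels (before a back vowel))
  wehug → wehog   (u→o after a consonant, before a consonant other than r, m, n, p, b, f, v)
So the Yokai cognate is 'wehog'.

wehog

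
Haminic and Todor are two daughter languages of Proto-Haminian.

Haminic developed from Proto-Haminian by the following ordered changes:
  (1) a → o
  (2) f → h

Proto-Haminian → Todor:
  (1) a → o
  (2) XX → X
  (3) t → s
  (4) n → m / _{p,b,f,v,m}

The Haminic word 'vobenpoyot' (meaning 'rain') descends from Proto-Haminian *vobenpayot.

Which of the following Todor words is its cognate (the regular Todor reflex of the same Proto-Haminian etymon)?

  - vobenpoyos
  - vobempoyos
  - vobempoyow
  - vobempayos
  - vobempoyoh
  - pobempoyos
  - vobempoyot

vobempoyos

Todor: *vobenpayot > vobenpoyot > vobenpoyos > vobempoyos  (by vowel merger, unconditioned shift, nasal place assimilation)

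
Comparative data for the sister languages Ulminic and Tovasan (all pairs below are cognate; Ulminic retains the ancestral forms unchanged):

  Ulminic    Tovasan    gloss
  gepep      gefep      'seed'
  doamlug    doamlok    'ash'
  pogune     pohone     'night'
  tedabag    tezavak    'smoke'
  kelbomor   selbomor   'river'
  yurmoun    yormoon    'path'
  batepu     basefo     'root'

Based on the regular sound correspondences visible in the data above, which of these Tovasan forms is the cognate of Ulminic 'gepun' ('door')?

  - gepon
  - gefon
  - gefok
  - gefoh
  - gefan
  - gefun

batepu ~ basefo — Ulminic p corresponds to Tovasan f between vowels (before a back vowel).
pogune ~ pohone — Ulminic u corresponds to Tovasan o after a consonant, before a nasal.
Applying these to Ulminic 'gepun':
  gepun → gefun   (p→f between vowels (before a back vowel))
  gefun → gefon   (u→o after a consonant, before a nasal)
So the Tovasan cognate is 'gefon'.

gefon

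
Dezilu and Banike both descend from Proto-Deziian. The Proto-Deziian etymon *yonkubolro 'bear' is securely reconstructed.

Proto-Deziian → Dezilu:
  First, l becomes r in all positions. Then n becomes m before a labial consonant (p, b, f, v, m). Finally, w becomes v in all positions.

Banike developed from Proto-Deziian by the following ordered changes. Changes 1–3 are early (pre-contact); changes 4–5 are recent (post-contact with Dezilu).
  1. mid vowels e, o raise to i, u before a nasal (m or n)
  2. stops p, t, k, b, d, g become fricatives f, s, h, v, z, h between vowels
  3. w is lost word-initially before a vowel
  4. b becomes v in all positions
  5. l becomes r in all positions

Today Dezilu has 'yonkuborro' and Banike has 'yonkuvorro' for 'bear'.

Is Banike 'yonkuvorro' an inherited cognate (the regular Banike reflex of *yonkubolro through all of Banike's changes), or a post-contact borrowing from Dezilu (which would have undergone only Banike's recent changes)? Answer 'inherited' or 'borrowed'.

borrowed

If inherited, *yonkubolro would pass through all of Banike's changes:
Banike: *yonkubolro
  yonkubolro → yunkubolro   [pre-nasal raising]
  yunkubolro → yunkuvolro   [intervocalic lenition]
  yunkuvolro (rule 3 does not apply)
  yunkuvolro (rule 4 does not apply)
  yunkuvolro → yunkuvorro   [unconditioned shift]
  giving Banike yunkuvorro.
If borrowed from Dezilu 'yonkuborro' after the early changes, it would undergo only the recent ones:
  rule 4 (unconditioned shift): yonkuborro → yonkuvorro
  rule 5 (unconditioned shift): no change (yonkuvorro)
  ⇒ as a loan: yonkuvorro
Banike 'yonkuvorro' matches the loan outcome 'yonkuvorro', not the inherited 'yunkuvorro' — it skipped the early Banike changes, so it was borrowed from Dezilu.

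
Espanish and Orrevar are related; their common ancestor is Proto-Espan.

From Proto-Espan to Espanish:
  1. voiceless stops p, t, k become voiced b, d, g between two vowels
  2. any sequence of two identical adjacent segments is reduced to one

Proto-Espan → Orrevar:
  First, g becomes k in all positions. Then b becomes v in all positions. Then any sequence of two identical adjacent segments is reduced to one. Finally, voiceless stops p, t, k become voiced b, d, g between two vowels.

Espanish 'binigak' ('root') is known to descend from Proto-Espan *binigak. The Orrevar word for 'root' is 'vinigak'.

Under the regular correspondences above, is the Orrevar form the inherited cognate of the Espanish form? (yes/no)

yes

Derive the expected Orrevar reflex of *binigak:
Orrevar: *binigak > binikak > vinikak > vinigak  (by unconditioned shift, unconditioned shift, intervocalic voicing)
Orrevar 'vinigak' matches the regular reflex exactly, so the pair is cognate.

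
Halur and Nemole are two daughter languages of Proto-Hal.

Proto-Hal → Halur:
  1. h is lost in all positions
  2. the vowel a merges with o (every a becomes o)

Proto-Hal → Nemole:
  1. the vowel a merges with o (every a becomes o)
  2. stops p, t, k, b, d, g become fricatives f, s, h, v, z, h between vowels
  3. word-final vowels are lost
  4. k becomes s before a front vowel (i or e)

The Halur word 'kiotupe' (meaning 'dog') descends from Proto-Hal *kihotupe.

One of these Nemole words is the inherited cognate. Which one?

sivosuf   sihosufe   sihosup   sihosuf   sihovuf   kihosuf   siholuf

sihosuf

Nemole: *kihotupe > kihosufe > kihosuf > sihosuf  (by intervocalic lenition, apocope, palatalisation)
Only 'sihosuf' matches the regular Nemole development of *kihotupe.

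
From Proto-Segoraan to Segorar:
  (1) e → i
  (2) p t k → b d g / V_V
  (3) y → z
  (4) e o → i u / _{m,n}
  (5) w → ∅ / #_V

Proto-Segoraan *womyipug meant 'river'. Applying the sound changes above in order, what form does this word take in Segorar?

Segorar: start from *womyipug.
  rule 1: no change — womyipug
  rule 2 (intervocalic voicing): womyipug → womyibug
  rule 3 (unconditioned shift): womyibug → womzibug
  rule 4 (pre-nasal raising): womzibug → wumzibug
  rule 5 (glide loss): wumzibug → umzibug
  ⇒ Segorar umzibug

umzibug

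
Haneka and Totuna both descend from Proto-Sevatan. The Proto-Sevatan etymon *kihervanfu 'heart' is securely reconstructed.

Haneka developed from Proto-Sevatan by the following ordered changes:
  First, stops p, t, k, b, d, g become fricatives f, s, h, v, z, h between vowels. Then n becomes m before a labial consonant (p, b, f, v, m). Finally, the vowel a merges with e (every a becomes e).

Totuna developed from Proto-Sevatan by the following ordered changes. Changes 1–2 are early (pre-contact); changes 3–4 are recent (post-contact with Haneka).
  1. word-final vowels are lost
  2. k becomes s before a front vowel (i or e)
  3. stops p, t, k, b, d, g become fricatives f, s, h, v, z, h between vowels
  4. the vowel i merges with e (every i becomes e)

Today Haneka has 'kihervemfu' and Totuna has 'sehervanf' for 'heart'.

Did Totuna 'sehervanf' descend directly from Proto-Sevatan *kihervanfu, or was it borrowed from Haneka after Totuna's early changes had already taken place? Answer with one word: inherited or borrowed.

If inherited, *kihervanfu would pass through all of Totuna's changes:
Totuna: *kihervanfu > kihervanf > sihervanf > sehervanf  (by apocope, palatalisation, vowel merger)
If borrowed from Haneka 'kihervemfu' after the early changes, it would undergo only the recent ones:
  rule 3 (intervocalic lenition): no change (kihervemfu)
  rule 4 (vowel merger): kihervemfu → kehervemfu
  ⇒ as a loan: kehervemfu
Totuna 'sehervanf' matches the inherited outcome exactly, so it is an inherited cognate, not a loan.

inherited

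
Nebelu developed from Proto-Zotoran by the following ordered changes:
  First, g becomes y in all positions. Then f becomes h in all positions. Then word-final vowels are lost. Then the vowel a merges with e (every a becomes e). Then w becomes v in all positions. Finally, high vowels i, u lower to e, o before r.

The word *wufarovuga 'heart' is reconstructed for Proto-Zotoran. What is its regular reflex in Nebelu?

vuherovuy

Nebelu: *wufarovuga
  wufarovuga → wufarovuya   [unconditioned shift]
  wufarovuya → wuharovuya   [unconditioned shift]
  wuharovuya → wuharovuy   [apocope]
  wuharovuy → wuherovuy   [vowel merger]
  wuherovuy → vuherovuy   [unconditioned shift]
  vuherovuy (rule 6 does not apply)
  giving Nebelu vuherovuy.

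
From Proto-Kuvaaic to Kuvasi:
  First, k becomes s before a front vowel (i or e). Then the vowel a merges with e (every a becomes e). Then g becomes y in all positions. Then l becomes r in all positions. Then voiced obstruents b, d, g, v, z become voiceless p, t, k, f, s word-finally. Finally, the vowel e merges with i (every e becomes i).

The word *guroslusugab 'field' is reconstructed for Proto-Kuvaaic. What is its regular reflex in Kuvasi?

Kuvasi: *guroslusugab > guroslusugeb > yuroslusuyeb > yurosrusuyeb > yurosrusuyep > yurosrusuyip  (by vowel merger, unconditioned shift, unconditioned shift, final devoicing, vowel merger)

yurosrusuyip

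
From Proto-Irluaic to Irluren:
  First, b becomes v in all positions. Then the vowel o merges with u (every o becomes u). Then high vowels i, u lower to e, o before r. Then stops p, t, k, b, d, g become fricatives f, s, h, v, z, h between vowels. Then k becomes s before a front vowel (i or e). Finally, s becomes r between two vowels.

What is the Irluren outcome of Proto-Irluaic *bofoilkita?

vufuilsira

Irluren: *bofoilkita
  bofoilkita → vofoilkita   [unconditioned shift]
  vofoilkita → vufuilkita   [vowel merger]
  vufuilkita (rule 3 does not apply)
  vufuilkita → vufuilkisa   [intervocalic lenition]
  vufuilkisa → vufuilsisa   [palatalisation]
  vufuilsisa → vufuilsira   [rhotacism]
  giving Irluren vufuilsira.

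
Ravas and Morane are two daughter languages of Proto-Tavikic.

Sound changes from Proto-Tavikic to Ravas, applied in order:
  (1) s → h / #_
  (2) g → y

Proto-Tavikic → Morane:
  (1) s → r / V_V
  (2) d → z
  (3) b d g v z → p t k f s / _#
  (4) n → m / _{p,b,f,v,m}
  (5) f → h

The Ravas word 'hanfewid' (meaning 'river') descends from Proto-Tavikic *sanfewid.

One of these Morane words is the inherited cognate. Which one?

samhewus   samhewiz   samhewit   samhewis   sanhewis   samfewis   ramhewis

samhewis

Morane: *sanfewid
  sanfewid (rule 1 does not apply)
  sanfewid → sanfewiz   [unconditioned shift]
  sanfewiz → sanfewis   [final devoicing]
  sanfewis → samfewis   [nasal place assimilation]
  samfewis → samhewis   [unconditioned shift]
  giving Morane samhewis.
Only 'samhewis' matches the regular Morane development of *sanfewid.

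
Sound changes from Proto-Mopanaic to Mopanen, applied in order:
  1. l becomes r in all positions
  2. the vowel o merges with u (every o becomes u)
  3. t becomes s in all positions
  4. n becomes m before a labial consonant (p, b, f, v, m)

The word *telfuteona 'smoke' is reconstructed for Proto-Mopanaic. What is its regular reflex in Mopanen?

serfuseuna

Mopanen: *telfuteona > terfuteona > terfuteuna > serfuseuna  (by unconditioned shift, vowel merger, unconditioned shift)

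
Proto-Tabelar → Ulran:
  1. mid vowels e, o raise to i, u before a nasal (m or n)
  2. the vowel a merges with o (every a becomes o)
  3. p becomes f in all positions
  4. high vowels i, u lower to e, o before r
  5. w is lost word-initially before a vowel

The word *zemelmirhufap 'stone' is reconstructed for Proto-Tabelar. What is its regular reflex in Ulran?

zimelmerhufof

Ulran: start from *zemelmirhufap.
  rule 1 (pre-nasal raising): zemelmirhufap → zimelmirhufap
  rule 2 (vowel merger): zimelmirhufap → zimelmirhufop
  rule 3 (unconditioned shift): zimelmirhufop → zimelmirhufof
  rule 4 (pre-rhotic lowering): zimelmirhufof → zimelmerhufof
  rule 5: no change — zimelmerhufof
  ⇒ Ulran zimelmerhufof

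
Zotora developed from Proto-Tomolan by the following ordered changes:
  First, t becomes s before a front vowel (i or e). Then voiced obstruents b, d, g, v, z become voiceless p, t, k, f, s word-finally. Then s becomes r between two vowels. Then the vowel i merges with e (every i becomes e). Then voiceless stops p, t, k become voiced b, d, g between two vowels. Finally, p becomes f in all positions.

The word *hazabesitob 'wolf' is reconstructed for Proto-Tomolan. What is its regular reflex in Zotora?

hazaberedof

Zotora: *hazabesitob > hazabesitop > hazaberitop > hazaberetop > hazaberedop > hazaberedof  (by final devoicing, rhotacism, vowel merger, intervocalic voicing, unconditioned shift)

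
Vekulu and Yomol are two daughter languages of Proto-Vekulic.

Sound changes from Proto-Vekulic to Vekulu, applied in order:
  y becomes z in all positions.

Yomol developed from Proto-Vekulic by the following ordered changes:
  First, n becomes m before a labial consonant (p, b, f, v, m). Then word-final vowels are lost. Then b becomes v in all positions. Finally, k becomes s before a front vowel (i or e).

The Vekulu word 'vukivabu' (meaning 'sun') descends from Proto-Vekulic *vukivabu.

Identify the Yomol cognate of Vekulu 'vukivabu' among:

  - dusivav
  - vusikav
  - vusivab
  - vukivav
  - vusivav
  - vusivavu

Yomol: start from *vukivabu.
  rule 1: no change — vukivabu
  rule 2 (apocope): vukivabu → vukivab
  rule 3 (unconditioned shift): vukivab → vukivav
  rule 4 (palatalisation): vukivav → vusivav
  ⇒ Yomol vusivav
Among the options, 'vusivav' alone shows every Yomol change applied in order.

vusivav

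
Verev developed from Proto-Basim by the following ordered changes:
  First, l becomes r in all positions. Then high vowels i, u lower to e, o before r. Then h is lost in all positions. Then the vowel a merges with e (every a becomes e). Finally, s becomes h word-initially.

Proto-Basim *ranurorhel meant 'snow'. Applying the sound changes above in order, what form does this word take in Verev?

Verev: *ranurorhel
  ranurorhel → ranurorher   [unconditioned shift]
  ranurorher → ranororher   [pre-rhotic lowering]
  ranororher → ranororer   [h-loss]
  ranororer → renororer   [vowel merger]
  renororer (rule 5 does not apply)
  giving Verev renororer.

renororer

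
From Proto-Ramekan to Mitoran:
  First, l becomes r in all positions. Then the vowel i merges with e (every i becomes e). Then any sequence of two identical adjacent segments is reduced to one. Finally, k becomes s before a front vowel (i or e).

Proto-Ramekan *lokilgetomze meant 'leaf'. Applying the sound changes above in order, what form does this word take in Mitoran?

Mitoran: *lokilgetomze > rokirgetomze > rokergetomze > rosergetomze  (by unconditioned shift, vowel merger, palatalisation)

rosergetomze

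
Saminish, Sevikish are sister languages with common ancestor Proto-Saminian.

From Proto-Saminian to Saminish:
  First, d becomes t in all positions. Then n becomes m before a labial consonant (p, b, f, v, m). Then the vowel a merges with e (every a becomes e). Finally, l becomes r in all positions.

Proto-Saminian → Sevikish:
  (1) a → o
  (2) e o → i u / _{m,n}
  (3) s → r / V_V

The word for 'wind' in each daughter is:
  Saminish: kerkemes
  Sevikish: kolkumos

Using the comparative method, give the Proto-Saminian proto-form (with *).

*kalkamas

Position 7: Saminish has e, Sevikish has o. Taking the neighbouring segments as reconstructed: Saminish e could go back to *a or *e; Sevikish o could go back to *a or *o — the one source consistent with every daughter is *a.
Position 3: Saminish has r, Sevikish has l. Sevikish preserves l here (none of its changes turn any other segment into l), so the proto-segment is *l.
Continuing position by position gives *kalkamas; check it forward:
Saminish: *kalkamas > kelkemes > kerkemes  (by vowel merger, unconditioned shift)
Sevikish: *kalkamas > kolkomos > kolkumos  (by vowel merger, pre-nasal raising)
No other proto-form is consistent with every reflex, so the reconstruction is *kalkamas.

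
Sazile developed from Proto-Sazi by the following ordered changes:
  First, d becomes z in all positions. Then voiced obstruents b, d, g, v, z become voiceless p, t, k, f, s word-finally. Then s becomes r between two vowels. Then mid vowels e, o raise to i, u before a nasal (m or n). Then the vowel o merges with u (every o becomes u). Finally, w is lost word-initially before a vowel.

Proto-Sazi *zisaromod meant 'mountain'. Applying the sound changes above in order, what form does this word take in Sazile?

zirarumus

Sazile: *zisaromod
  zisaromod → zisaromoz   [unconditioned shift]
  zisaromoz → zisaromos   [final devoicing]
  zisaromos → ziraromos   [rhotacism]
  ziraromos → zirarumos   [pre-nasal raising]
  zirarumos → zirarumus   [vowel merger]
  zirarumus (rule 6 does not apply)
  giving Sazile zirarumus.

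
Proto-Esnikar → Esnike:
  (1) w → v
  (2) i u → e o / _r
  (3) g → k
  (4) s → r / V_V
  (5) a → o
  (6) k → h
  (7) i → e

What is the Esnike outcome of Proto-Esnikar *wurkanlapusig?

vorhonlopureh

Esnike: *wurkanlapusig > vurkanlapusig > vorkanlapusig > vorkanlapusik > vorkanlapurik > vorkonlopurik > vorhonlopurih > vorhonlopureh  (by unconditioned shift, pre-rhotic lowering, unconditioned shift, rhotacism, vowel merger, unconditioned shift, vowel merger)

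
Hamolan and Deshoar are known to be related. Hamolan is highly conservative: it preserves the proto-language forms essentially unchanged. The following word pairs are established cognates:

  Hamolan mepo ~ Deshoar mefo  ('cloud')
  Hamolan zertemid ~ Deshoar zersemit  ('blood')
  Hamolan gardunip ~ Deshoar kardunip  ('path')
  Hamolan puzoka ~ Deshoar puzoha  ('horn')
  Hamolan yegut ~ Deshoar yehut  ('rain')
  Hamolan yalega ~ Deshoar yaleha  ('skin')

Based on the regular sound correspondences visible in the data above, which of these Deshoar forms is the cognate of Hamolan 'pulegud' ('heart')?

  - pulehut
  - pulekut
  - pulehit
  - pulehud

yegut ~ yehut — Hamolan g corresponds to Deshoar h between vowels (before a back vowel).
zertemid ~ zersemit — Hamolan d corresponds to Deshoar t word-finally.
Applying these to Hamolan 'pulegud':
  pulegud → pulehud   (g→h between vowels (before a back vowel))
  pulehud → pulehut   (d→t word-finally)
So the Deshoar cognate is 'pulehut'.

pulehut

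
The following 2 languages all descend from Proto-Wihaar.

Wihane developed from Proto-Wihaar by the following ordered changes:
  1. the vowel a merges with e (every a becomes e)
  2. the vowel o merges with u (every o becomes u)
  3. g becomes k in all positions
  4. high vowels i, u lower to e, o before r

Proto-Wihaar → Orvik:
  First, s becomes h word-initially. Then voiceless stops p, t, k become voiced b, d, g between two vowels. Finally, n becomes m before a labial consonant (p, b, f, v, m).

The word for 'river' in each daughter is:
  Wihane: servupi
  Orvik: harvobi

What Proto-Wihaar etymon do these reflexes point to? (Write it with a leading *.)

*sarvopi

Position 1: Wihane has s, Orvik has h. Wihane preserves s here (none of its changes turn any other segment into s), so the proto-segment is *s.
Position 6: Wihane has p, Orvik has b. Wihane preserves p here (none of its changes turn any other segment into p), so the proto-segment is *p.
Position 2: Wihane has e, Orvik has a. Orvik preserves a here (none of its changes turn any other segment into a), so the proto-segment is *a.
Continuing position by position gives *sarvopi; check it forward:
Wihane: *sarvopi
  sarvopi → servopi   [vowel merger]
  servopi → servupi   [vowel merger]
  servupi (rule 3 does not apply)
  servupi (rule 4 does not apply)
  giving Wihane servupi.
Orvik: *sarvopi
  sarvopi → harvopi   [debuccalisation]
  harvopi → harvobi   [intervocalic voicing]
  harvobi (rule 3 does not apply)
  giving Orvik harvobi.
No other proto-form is consistent with every reflex, so the reconstruction is *sarvopi.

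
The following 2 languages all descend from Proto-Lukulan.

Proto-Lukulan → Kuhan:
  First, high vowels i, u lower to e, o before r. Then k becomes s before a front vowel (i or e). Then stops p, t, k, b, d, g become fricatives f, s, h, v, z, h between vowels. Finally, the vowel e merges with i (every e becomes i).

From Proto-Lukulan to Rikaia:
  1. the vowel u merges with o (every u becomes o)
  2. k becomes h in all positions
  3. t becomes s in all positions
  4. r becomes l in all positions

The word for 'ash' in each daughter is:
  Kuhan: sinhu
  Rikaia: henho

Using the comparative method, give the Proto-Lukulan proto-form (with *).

Position 1: Kuhan has s, Rikaia has h. Taking the neighbouring segments as reconstructed: Kuhan s could go back to *k or *s; Rikaia h could go back to *k or *h — the one source consistent with every daughter is *k.
Position 5: Kuhan has u, Rikaia has o. Kuhan preserves u here (none of its changes turn any other segment into u), so the proto-segment is *u.
Position 2: Kuhan has i, Rikaia has e. Rikaia preserves e here (none of its changes turn any other segment into e), so the proto-segment is *e.
Verify the candidate proto-form against each daughter:
Kuhan: *kenhu > senhu > sinhu  (by palatalisation, vowel merger)
Rikaia: *kenhu
  kenhu → kenho   [vowel merger]
  kenho → henho   [unconditioned shift]
  henho (rule 3 does not apply)
  henho (rule 4 does not apply)
  giving Rikaia henho.
No other proto-form is consistent with every reflex, so the reconstruction is *kenhu.

*kenhu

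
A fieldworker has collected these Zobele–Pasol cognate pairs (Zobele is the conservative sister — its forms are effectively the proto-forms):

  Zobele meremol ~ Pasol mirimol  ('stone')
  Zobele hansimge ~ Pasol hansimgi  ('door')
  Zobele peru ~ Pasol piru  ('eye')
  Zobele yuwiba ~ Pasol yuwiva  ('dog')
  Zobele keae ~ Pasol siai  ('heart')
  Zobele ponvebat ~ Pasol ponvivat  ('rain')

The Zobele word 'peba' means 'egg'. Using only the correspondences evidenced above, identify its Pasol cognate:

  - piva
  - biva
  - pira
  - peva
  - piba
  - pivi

piva

ponvebat ~ ponvivat — Zobele e corresponds to Pasol i after a consonant, before a labial obstruent.
yuwiba ~ yuwiva, ponvebat ~ ponvivat — Zobele b corresponds to Pasol v between vowels (before a back vowel).
Applying these to Zobele 'peba':
  peba → piba   (e→i after a consonant, before a labial obstruent)
  piba → piva   (b→v between vowels (before a back vowel))
So the Pasol cognate is 'piva'.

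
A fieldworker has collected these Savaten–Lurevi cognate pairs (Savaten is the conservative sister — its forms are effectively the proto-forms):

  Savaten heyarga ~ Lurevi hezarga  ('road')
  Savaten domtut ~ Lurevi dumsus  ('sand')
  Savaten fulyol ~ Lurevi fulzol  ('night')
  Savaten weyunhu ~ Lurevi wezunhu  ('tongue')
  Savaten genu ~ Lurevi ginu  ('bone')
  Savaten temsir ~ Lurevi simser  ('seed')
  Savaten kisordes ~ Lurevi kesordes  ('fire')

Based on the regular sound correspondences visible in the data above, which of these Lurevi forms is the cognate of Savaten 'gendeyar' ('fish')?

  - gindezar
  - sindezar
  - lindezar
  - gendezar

genu ~ ginu — Savaten e corresponds to Lurevi i after a consonant, before a nasal.
heyarga ~ hezarga — Savaten y corresponds to Lurevi z between vowels (before a back vowel).
Applying these to Savaten 'gendeyar':
  gendeyar → gindeyar   (e→i after a consonant, before a nasal)
  gindeyar → gindezar   (y→z between vowels (before a back vowel))
So the Lurevi cognate is 'gindezar'.

gindezar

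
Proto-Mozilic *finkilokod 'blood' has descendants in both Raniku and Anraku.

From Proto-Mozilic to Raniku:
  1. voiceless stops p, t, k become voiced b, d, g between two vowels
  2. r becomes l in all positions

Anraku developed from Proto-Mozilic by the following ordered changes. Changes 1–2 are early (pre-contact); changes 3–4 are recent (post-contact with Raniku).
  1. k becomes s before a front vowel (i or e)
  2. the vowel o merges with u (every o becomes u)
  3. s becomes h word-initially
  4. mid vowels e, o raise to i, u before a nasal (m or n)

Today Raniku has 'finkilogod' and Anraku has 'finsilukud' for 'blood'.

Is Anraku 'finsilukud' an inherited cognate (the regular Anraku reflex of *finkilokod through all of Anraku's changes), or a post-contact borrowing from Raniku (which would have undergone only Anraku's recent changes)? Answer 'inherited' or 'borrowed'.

If inherited, *finkilokod would pass through all of Anraku's changes:
Anraku: *finkilokod
  finkilokod → finsilokod   [palatalisation]
  finsilokod → finsilukud   [vowel merger]
  finsilukud (rule 3 does not apply)
  finsilukud (rule 4 does not apply)
  giving Anraku finsilukud.
If borrowed from Raniku 'finkilogod' after the early changes, it would undergo only the recent ones:
  rule 3 (debuccalisation): no change (finkilogod)
  rule 4 (pre-nasal raising): no change (finkilogod)
  ⇒ as a loan: finkilogod
Anraku 'finsilukud' matches the inherited outcome exactly, so it is an inherited cognate, not a loan.

inherited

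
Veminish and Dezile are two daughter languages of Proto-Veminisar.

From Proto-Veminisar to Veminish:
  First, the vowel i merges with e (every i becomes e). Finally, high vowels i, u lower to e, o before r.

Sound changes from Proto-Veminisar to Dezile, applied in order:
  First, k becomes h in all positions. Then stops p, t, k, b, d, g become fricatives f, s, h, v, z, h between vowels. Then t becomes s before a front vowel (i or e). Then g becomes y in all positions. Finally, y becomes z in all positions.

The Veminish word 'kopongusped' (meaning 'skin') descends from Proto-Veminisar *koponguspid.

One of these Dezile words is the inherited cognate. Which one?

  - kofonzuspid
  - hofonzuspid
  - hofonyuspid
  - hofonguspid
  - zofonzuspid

hofonzuspid

Dezile: *koponguspid > hoponguspid > hofonguspid > hofonyuspid > hofonzuspid  (by unconditioned shift, intervocalic lenition, unconditioned shift, unconditioned shift)
The other candidates each miss or misapply at least one Dezile change.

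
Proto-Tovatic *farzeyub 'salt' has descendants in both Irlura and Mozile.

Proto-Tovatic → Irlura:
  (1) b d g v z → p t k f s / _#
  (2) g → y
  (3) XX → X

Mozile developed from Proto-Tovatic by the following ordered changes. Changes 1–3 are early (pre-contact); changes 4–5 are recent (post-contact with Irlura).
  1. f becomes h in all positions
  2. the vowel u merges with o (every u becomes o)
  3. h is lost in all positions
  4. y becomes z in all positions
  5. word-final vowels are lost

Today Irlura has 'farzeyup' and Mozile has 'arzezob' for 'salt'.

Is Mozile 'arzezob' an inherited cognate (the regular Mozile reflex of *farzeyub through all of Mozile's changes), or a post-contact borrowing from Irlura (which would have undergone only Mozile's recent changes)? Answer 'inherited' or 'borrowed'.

inherited

If inherited, *farzeyub would pass through all of Mozile's changes:
Mozile: *farzeyub
  farzeyub → harzeyub   [unconditioned shift]
  harzeyub → harzeyob   [vowel merger]
  harzeyob → arzeyob   [h-loss]
  arzeyob → arzezob   [unconditioned shift]
  arzezob (rule 5 does not apply)
  giving Mozile arzezob.
If borrowed from Irlura 'farzeyup' after the early changes, it would undergo only the recent ones:
  rule 4 (unconditioned shift): farzeyup → farzezup
  rule 5 (apocope): no change (farzezup)
  ⇒ as a loan: farzezup
Mozile 'arzezob' matches the inherited outcome exactly, so it is an inherited cognate, not a loan.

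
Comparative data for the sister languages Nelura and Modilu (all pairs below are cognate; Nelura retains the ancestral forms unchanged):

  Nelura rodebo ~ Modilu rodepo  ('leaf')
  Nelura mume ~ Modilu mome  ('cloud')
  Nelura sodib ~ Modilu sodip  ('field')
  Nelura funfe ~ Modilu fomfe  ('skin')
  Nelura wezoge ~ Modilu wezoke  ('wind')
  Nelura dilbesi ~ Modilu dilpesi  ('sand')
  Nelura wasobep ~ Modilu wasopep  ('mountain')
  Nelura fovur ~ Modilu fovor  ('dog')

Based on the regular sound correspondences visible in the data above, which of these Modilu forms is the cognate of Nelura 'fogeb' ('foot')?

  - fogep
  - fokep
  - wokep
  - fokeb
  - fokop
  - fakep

wezoge ~ wezoke — Nelura g corresponds to Modilu k between vowels (before a front vowel).
sodib ~ sodip — Nelura b corresponds to Modilu p word-finally.
Applying these to Nelura 'fogeb':
  fogeb → fokeb   (g→k between vowels (before a front vowel))
  fokeb → fokep   (b→p word-finally)
So the Modilu cognate is 'fokep'.

fokep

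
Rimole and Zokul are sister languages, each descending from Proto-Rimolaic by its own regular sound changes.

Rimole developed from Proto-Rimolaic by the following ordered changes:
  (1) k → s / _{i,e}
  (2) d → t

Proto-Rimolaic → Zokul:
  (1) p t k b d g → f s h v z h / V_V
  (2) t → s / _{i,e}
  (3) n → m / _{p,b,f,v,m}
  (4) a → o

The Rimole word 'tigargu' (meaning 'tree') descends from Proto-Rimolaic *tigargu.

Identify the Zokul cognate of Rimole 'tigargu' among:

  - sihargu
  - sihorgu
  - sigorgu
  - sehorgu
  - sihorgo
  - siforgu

Zokul: *tigargu > tihargu > sihargu > sihorgu  (by intervocalic lenition, palatalisation, vowel merger)

sihorgu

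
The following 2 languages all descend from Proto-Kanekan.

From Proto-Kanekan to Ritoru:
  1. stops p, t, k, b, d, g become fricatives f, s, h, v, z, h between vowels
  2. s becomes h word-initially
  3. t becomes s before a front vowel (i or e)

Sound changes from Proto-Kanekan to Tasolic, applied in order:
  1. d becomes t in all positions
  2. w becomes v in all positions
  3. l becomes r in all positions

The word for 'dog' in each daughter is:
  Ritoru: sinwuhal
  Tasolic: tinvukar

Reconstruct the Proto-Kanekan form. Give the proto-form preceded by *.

Position 6: Ritoru has h, Tasolic has k. Tasolic preserves k here (none of its changes turn any other segment into k), so the proto-segment is *k.
Position 4: Ritoru has w, Tasolic has v. Ritoru preserves w here (none of its changes turn any other segment into w), so the proto-segment is *w.
Position 1: Ritoru has s, Tasolic has t. Taking the neighbouring segments as reconstructed: Ritoru s can only go back to *t; Tasolic t could go back to *t or *d — the one source consistent with every daughter is *t.
This points to *tinwukal. Verify forward in each daughter:
Ritoru: *tinwukal > tinwuhal > sinwuhal  (by intervocalic lenition, palatalisation)
Tasolic: start from *tinwukal.
  rule 1: no change — tinwukal
  rule 2 (unconditioned shift): tinwukal → tinvukal
  rule 3 (unconditioned shift): tinvukal → tinvukar
  ⇒ Tasolic tinvukar
No other proto-form is consistent with every reflex, so the reconstruction is *tinwukal.

*tinwukal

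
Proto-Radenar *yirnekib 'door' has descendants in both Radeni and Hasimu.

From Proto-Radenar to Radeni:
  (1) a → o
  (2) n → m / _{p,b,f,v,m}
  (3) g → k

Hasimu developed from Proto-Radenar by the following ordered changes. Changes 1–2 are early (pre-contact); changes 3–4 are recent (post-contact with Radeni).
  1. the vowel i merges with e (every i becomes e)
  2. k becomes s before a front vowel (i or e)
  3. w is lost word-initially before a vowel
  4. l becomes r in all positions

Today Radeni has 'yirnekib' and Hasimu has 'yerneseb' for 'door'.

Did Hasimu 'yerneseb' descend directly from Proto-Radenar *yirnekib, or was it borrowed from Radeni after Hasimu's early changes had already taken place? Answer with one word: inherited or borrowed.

inherited

If inherited, *yirnekib would pass through all of Hasimu's changes:
Hasimu: *yirnekib > yernekeb > yerneseb  (by vowel merger, palatalisation)
If borrowed from Radeni 'yirnekib' after the early changes, it would undergo only the recent ones:
  rule 3 (glide loss): no change (yirnekib)
  rule 4 (unconditioned shift): no change (yirnekib)
  ⇒ as a loan: yirnekib
Hasimu 'yerneseb' matches the inherited outcome exactly, so it is an inherited cognate, not a loan.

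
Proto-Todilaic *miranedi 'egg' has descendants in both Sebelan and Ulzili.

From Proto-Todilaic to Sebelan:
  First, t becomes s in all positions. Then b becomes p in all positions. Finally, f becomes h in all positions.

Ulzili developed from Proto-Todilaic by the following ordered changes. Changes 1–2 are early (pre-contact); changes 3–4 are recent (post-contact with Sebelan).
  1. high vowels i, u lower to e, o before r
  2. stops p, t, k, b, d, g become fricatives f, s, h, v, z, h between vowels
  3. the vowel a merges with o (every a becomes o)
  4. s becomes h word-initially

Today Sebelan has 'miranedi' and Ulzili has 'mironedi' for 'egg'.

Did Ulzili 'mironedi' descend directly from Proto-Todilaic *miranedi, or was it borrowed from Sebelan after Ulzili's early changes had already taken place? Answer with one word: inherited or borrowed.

borrowed

If inherited, *miranedi would pass through all of Ulzili's changes:
Ulzili: *miranedi
  miranedi → meranedi   [pre-rhotic lowering]
  meranedi → meranezi   [intervocalic lenition]
  meranezi → meronezi   [vowel merger]
  meronezi (rule 4 does not apply)
  giving Ulzili meronezi.
If borrowed from Sebelan 'miranedi' after the early changes, it would undergo only the recent ones:
  rule 3 (vowel merger): miranedi → mironedi
  rule 4 (debuccalisation): no change (mironedi)
  ⇒ as a loan: mironedi
Ulzili 'mironedi' matches the loan outcome 'mironedi', not the inherited 'meronezi' — it skipped the early Ulzili changes, so it was borrowed from Sebelan.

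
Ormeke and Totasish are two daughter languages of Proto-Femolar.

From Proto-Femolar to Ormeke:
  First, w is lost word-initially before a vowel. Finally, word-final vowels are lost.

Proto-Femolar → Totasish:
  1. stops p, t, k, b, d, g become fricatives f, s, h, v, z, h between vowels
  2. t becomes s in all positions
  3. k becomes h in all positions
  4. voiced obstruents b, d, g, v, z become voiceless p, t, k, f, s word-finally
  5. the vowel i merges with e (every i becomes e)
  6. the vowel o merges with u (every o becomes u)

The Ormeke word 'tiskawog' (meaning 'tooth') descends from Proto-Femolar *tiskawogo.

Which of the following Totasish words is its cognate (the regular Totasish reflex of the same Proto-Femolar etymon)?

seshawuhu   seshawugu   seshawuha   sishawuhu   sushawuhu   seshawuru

seshawuhu

Totasish: *tiskawogo > tiskawoho > siskawoho > sishawoho > seshawoho > seshawuhu  (by intervocalic lenition, unconditioned shift, unconditioned shift, vowel merger, vowel merger)
Among the options, 'seshawuhu' alone shows every Totasish change applied in order.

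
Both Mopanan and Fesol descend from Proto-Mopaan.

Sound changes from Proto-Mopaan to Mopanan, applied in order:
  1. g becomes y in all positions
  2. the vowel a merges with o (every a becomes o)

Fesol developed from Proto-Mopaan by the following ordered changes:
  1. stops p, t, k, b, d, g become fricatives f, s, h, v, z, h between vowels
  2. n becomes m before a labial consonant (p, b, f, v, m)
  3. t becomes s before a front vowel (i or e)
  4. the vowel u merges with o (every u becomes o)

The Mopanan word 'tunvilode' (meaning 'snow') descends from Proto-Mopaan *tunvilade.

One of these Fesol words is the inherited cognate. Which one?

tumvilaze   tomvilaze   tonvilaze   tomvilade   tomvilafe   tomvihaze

tomvilaze

Fesol: *tunvilade > tunvilaze > tumvilaze > tomvilaze  (by intervocalic lenition, nasal place assimilation, vowel merger)
Only 'tomvilaze' matches the regular Fesol development of *tunvilade.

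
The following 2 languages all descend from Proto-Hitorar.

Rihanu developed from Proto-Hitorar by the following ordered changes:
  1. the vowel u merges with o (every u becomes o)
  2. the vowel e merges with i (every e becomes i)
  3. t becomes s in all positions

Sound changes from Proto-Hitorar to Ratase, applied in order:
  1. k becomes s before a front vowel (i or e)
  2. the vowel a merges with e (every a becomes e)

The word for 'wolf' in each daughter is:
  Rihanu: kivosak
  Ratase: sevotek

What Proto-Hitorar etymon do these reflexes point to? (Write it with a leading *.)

*kevotak

Position 5: Rihanu has s, Ratase has t. Ratase preserves t here (none of its changes turn any other segment into t), so the proto-segment is *t.
Position 2: Rihanu has i, Ratase has e. Taking the neighbouring segments as reconstructed: Rihanu i could go back to *e or *i; Ratase e can only go back to *e — the one source consistent with every daughter is *e.
Continuing position by position gives *kevotak; check it forward:
Rihanu: *kevotak > kivotak > kivosak  (by vowel merger, unconditioned shift)
Ratase: *kevotak
  kevotak → sevotak   [palatalisation]
  sevotak → sevotek   [vowel merger]
  giving Ratase sevotek.
Only *kevotak yields all of Rihanu kivosak, Ratase sevotek.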